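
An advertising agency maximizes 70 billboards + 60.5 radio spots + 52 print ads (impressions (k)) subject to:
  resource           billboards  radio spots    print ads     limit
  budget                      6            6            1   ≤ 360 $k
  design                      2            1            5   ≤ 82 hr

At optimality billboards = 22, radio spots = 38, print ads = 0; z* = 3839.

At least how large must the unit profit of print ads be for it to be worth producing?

56

At the optimum: budget uses 360 of 360 (binding); design uses 82 of 82 (binding).
The binding rows give the dual system: 6·y_budget + 2·y_design = 70 and 6·y_budget + 1·y_design = 60.5.
This yields shadow prices y_budget = 8.5, y_design = 9.5.
print ads enters the basis when its profit ≥ yᵀa₃ = 8.5·1 + 9.5·5 = 56.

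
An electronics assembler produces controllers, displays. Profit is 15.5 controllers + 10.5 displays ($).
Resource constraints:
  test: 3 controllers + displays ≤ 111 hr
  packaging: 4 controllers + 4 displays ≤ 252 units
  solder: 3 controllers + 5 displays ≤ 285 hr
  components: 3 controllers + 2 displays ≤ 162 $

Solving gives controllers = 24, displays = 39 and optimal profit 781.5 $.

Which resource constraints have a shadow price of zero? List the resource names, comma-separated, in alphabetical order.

test: 111/111 (binding)
packaging: 252/252 (binding)
solder: 267/285 (slack 18)
components: 150/162 (slack 12)
By complementary slackness, a constraint with positive slack has shadow price 0 → components, solder.

components, solder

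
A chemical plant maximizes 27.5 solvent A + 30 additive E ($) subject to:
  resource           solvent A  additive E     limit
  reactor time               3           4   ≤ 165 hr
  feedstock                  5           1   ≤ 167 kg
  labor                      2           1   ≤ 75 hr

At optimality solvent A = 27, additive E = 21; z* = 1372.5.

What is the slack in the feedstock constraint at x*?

11

feedstock used = 5·27 + 1·21 = 156; slack = 167 − 156 = 11.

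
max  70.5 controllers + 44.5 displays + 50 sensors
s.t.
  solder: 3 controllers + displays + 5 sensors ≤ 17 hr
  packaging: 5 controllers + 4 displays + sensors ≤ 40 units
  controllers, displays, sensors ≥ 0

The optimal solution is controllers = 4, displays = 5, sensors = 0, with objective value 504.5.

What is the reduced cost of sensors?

-1.5

At the optimum: solder uses 17 of 17 (binding); packaging uses 40 of 40 (binding).
Dual feasibility on the basic columns requires 3·y_solder + 5·y_packaging = 70.5, 1·y_solder + 4·y_packaging = 44.5.
This yields shadow prices y_solder = 8.5, y_packaging = 9.
Reduced cost of sensors: c₃ − yᵀa₃ = 50 − (8.5·5 + 9·1) = 50 − 51.5 = -1.5.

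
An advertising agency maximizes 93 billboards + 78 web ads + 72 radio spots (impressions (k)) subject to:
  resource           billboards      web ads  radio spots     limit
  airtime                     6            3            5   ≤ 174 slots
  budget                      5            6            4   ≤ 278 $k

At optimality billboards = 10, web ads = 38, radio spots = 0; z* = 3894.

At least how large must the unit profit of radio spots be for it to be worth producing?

76

Check each constraint at x*: airtime 174/174 (tight); budget 278/278 (tight).
From A_Bᵀ y = c: 6·y_airtime + 5·y_budget = 93; 3·y_airtime + 6·y_budget = 78.
→ y_airtime = 8 and y_budget = 9.
radio spots enters the basis when its profit ≥ yᵀa₃ = 8·5 + 9·4 = 76.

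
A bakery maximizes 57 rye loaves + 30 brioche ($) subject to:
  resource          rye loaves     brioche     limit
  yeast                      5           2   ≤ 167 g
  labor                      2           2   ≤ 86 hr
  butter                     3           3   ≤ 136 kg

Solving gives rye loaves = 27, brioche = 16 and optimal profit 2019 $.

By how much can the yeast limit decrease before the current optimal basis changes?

Binding constraints: yeast, labor. The basis is B = [[5,2],[2,2]] with det 6.
Per unit decrease in yeast, x* moves by d = (-0.3333, 0.3333).
The basis stays optimal until rye loaves reaches 0; allowable decrease = 81 g.

81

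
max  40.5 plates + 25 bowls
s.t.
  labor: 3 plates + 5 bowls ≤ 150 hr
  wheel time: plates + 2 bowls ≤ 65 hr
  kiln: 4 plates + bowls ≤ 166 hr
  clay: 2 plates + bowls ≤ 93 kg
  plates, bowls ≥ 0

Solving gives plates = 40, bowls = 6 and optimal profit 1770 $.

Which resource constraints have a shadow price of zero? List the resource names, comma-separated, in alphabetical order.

labor: 150/150 (binding)
wheel time: 52/65 (slack 13)
kiln: 166/166 (binding)
clay: 86/93 (slack 7)
By complementary slackness, a constraint with positive slack has shadow price 0 → clay, wheel time.

clay, wheel time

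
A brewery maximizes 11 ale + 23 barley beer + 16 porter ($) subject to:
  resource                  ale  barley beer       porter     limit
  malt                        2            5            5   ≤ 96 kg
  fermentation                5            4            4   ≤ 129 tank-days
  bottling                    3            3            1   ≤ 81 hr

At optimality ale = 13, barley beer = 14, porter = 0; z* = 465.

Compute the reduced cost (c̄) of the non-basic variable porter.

Binding: malt and bottling. Non-binding: fermentation (8 unused).
Slack constraints have shadow price 0 (complementary slackness).
The binding rows give the dual system: 2·y_malt + 3·y_bottling = 11 and 5·y_malt + 3·y_bottling = 23.
This yields shadow prices y_malt = 4, y_bottling = 1.
Reduced cost of porter: c₃ − yᵀa₃ = 16 − (4·5 + 1·1) = 16 − 21 = -5.

-5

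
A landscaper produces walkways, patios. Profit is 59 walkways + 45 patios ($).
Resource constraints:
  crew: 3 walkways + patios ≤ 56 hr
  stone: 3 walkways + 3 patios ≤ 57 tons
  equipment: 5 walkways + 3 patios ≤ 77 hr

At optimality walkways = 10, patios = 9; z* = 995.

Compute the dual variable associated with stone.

8

Check each constraint at x*: crew 39/56 (slack 17); stone 57/57 (tight); equipment 77/77 (tight).
Since crew is not tight, its dual is 0.
From A_Bᵀ y = c: 3·y_stone + 5·y_equipment = 59; 3·y_stone + 3·y_equipment = 45.
This yields shadow prices y_stone = 8, y_equipment = 7.
Shadow price of stone = 8.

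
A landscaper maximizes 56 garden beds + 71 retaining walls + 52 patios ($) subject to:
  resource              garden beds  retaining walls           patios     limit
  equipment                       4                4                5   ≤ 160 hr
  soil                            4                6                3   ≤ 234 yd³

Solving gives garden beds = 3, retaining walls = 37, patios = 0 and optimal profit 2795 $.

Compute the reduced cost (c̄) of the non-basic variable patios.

-3

At the optimum: equipment uses 160 of 160 (binding); soil uses 234 of 234 (binding).
The binding rows give the dual system: 4·y_equipment + 4·y_soil = 56 and 4·y_equipment + 6·y_soil = 71.
Solving: y_equipment = 6.5, y_soil = 7.5.
Reduced cost of patios: c₃ − yᵀa₃ = 52 − (6.5·5 + 7.5·3) = 52 − 55 = -3.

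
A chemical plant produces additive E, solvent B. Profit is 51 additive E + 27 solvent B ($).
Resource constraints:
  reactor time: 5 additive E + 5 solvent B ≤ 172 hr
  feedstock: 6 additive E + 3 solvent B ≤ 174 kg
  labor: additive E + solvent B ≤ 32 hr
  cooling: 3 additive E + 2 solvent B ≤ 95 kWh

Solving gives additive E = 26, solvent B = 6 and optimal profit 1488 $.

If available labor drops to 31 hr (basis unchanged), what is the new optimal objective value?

At the optimum: reactor time uses 160 of 172 (slack = 12); feedstock uses 174 of 174 (binding); labor uses 32 of 32 (binding); cooling uses 90 of 95 (slack = 5).
Since reactor time, cooling are not tight, their duals are 0.
From A_Bᵀ y = c: 6·y_feedstock + 1·y_labor = 51; 3·y_feedstock + 1·y_labor = 27.
This yields shadow prices y_feedstock = 8, y_labor = 3.
Δz = y_labor·Δb = 3 × (-1) = -3, so new z* = 1488 − 3 = 1485.

1485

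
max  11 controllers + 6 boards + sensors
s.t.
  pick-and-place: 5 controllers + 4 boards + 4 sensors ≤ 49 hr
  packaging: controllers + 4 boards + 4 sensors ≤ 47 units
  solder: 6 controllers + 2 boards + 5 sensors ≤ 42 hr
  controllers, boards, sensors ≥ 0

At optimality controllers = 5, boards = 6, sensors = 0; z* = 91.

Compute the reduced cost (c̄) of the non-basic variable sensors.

-8

Check each constraint at x*: pick-and-place 49/49 (tight); packaging 29/47 (slack 18); solder 42/42 (tight).
By complementary slackness, y = 0 for the non-binding constraint.
Dual feasibility on the basic columns requires 5·y_pick-and-place + 6·y_solder = 11, 4·y_pick-and-place + 2·y_solder = 6.
→ y_pick-and-place = 1 and y_solder = 1.
Reduced cost of sensors: c₃ − yᵀa₃ = 1 − (1·4 + 1·5) = 1 − 9 = -8.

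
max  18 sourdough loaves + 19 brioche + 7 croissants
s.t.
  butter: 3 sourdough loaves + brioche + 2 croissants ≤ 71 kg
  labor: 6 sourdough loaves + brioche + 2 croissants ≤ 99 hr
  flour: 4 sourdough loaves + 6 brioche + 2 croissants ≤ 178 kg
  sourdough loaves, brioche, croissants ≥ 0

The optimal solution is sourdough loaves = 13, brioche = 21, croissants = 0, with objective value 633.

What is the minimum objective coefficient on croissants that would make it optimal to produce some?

8

Binding: labor and flour. Non-binding: butter (11 unused).
Slack constraints have shadow price 0 (complementary slackness).
Dual feasibility on the basic columns requires 6·y_labor + 4·y_flour = 18, 1·y_labor + 6·y_flour = 19.
This yields shadow prices y_labor = 1, y_flour = 3.
croissants enters the basis when its profit ≥ yᵀa₃ = 1·2 + 3·2 = 8.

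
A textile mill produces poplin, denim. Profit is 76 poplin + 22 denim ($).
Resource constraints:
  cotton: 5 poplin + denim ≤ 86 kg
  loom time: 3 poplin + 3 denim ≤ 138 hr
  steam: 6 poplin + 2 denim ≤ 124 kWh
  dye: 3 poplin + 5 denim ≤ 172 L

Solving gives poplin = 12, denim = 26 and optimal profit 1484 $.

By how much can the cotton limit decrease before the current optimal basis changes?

Binding constraints: cotton, steam. The basis is B = [[5,1],[6,2]] with det 4.
Per unit decrease in cotton, x* moves by d = (-0.5, 1.5).
The basis stays optimal until dye becomes binding; allowable decrease = 1 kg.

1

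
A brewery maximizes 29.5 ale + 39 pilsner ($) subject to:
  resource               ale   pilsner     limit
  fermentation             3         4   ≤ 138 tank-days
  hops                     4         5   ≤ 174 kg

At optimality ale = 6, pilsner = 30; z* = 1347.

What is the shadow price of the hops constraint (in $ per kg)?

1

Check each constraint at x*: fermentation 138/138 (tight); hops 174/174 (tight).
Dual feasibility on the basic columns requires 3·y_fermentation + 4·y_hops = 29.5, 4·y_fermentation + 5·y_hops = 39.
→ y_fermentation = 8.5 and y_hops = 1.
Shadow price of hops = 1.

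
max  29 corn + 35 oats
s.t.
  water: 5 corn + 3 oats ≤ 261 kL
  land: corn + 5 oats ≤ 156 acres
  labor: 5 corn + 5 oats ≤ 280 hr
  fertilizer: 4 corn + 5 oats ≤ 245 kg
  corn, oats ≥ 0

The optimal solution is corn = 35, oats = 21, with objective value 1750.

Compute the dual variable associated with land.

0

Check each constraint at x*: water 238/261 (slack 23); land 140/156 (slack 16); labor 280/280 (tight); fertilizer 245/245 (tight).
Since water, land are not tight, their duals are 0.
The binding rows give the dual system: 5·y_labor + 4·y_fertilizer = 29 and 5·y_labor + 5·y_fertilizer = 35.
This yields shadow prices y_labor = 1, y_fertilizer = 6.
Shadow price of land = 0.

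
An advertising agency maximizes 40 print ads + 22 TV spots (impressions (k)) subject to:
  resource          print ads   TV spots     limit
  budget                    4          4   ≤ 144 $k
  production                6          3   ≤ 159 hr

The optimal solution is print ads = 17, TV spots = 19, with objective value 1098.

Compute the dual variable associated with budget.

Check each constraint at x*: budget 144/144 (tight); production 159/159 (tight).
Dual feasibility on the basic columns requires 4·y_budget + 6·y_production = 40, 4·y_budget + 3·y_production = 22.
This yields shadow prices y_budget = 1, y_production = 6.
Shadow price of budget = 1.

1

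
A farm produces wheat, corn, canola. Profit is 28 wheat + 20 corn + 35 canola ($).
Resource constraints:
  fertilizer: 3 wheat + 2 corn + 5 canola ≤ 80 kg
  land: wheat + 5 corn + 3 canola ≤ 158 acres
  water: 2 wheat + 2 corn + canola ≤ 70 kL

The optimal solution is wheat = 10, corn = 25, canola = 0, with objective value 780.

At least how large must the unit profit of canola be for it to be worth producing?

Binding: fertilizer and water. Non-binding: land (23 unused).
By complementary slackness, y = 0 for the non-binding constraint.
From A_Bᵀ y = c: 3·y_fertilizer + 2·y_water = 28; 2·y_fertilizer + 2·y_water = 20.
→ y_fertilizer = 8 and y_water = 2.
canola enters the basis when its profit ≥ yᵀa₃ = 8·5 + 2·1 = 42.

42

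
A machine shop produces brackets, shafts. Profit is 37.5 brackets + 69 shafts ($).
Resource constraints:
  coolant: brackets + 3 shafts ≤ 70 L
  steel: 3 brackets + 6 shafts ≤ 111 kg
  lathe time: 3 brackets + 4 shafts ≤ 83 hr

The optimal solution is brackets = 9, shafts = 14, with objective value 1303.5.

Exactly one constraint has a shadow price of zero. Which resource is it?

coolant: 51/70 (slack 19)
steel: 111/111 (binding)
lathe time: 83/83 (binding)
By complementary slackness, a constraint with positive slack has shadow price 0 → coolant.

coolant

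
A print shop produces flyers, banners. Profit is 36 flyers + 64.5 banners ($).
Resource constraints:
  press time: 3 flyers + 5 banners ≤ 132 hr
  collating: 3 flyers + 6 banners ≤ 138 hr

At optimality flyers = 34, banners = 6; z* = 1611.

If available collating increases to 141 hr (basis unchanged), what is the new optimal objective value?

Both press time and collating are binding at x*.
From A_Bᵀ y = c: 3·y_press time + 3·y_collating = 36; 5·y_press time + 6·y_collating = 64.5.
→ y_press time = 7.5 and y_collating = 4.5.
Δz = y_collating·Δb = 4.5 × (3) = 13.5, so new z* = 1611 + 13.5 = 1624.5.

1624.5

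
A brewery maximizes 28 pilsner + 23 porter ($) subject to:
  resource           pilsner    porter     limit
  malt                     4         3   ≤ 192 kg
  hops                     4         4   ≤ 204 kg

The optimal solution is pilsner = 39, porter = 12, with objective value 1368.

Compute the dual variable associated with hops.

At the optimum: malt uses 192 of 192 (binding); hops uses 204 of 204 (binding).
The binding rows give the dual system: 4·y_malt + 4·y_hops = 28 and 3·y_malt + 4·y_hops = 23.
Solving: y_malt = 5, y_hops = 2.
Shadow price of hops = 2.

2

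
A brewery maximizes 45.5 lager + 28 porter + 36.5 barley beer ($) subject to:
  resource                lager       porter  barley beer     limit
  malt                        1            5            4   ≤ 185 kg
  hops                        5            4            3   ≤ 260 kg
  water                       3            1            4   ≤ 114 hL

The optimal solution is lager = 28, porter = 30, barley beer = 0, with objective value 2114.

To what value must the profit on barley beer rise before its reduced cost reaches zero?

Check each constraint at x*: malt 178/185 (slack 7); hops 260/260 (tight); water 114/114 (tight).
By complementary slackness, y = 0 for the non-binding constraint.
From A_Bᵀ y = c: 5·y_hops + 3·y_water = 45.5; 4·y_hops + 1·y_water = 28.
This yields shadow prices y_hops = 5.5, y_water = 6.
barley beer enters the basis when its profit ≥ yᵀa₃ = 5.5·3 + 6·4 = 40.5.

40.5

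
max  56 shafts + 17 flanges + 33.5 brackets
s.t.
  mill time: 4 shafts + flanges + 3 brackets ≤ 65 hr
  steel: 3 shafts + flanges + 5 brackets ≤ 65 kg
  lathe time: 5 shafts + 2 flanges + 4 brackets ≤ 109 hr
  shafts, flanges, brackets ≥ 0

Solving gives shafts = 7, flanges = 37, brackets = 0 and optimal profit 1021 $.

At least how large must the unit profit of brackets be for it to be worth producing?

Check each constraint at x*: mill time 65/65 (tight); steel 58/65 (slack 7); lathe time 109/109 (tight).
By complementary slackness, y = 0 for the non-binding constraint.
The binding rows give the dual system: 4·y_mill time + 5·y_lathe time = 56 and 1·y_mill time + 2·y_lathe time = 17.
→ y_mill time = 9 and y_lathe time = 4.
brackets enters the basis when its profit ≥ yᵀa₃ = 9·3 + 4·4 = 43.

43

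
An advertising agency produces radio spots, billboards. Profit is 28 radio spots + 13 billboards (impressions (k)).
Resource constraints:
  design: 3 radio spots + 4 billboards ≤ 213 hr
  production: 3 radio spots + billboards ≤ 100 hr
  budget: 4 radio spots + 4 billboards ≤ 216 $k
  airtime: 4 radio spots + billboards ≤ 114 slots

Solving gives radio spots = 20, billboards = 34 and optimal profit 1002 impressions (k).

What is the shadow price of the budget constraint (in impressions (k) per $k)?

2

Check each constraint at x*: design 196/213 (slack 17); production 94/100 (slack 6); budget 216/216 (tight); airtime 114/114 (tight).
By complementary slackness, y = 0 for the non-binding constraints.
From A_Bᵀ y = c: 4·y_budget + 4·y_airtime = 28; 4·y_budget + 1·y_airtime = 13.
This yields shadow prices y_budget = 2, y_airtime = 5.
Shadow price of budget = 2.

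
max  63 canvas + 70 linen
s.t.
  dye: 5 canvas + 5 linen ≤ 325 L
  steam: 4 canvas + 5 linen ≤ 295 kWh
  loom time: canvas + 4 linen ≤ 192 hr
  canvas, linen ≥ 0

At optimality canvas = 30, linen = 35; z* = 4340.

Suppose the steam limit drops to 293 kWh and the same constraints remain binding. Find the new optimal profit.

4326

Check each constraint at x*: dye 325/325 (tight); steam 295/295 (tight); loom time 170/192 (slack 22).
Slack constraints have shadow price 0 (complementary slackness).
The binding rows give the dual system: 5·y_dye + 4·y_steam = 63 and 5·y_dye + 5·y_steam = 70.
This yields shadow prices y_dye = 7, y_steam = 7.
Δz = y_steam·Δb = 7 × (-2) = -14, so new z* = 4340 − 14 = 4326.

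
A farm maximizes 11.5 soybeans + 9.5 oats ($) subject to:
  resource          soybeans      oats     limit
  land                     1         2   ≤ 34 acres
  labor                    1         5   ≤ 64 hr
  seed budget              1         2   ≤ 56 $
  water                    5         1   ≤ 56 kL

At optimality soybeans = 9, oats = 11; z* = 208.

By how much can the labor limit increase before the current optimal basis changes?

Binding constraints: labor, water. The basis is B = [[1,5],[5,1]] with det -24.
Per unit increase in labor, x* moves by d = (-0.0417, 0.2083).
The basis stays optimal until land becomes binding; allowable increase = 8 hr.

8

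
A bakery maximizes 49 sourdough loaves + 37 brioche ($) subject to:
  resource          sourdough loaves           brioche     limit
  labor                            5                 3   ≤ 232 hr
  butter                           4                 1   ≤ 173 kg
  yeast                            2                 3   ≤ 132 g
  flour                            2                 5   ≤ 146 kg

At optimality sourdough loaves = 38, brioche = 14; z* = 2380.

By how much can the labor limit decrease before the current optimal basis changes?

144.4

Binding constraints: labor, flour. The basis is B = [[5,3],[2,5]] with det 19.
Per unit decrease in labor, x* moves by d = (-0.2632, 0.1053).
The basis stays optimal until sourdough loaves reaches 0; allowable decrease = 144.4 hr.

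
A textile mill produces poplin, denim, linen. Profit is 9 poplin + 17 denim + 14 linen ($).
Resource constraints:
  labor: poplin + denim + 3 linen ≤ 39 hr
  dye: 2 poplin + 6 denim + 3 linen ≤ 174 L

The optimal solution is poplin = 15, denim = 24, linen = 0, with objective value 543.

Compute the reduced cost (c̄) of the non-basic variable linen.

At the optimum: labor uses 39 of 39 (binding); dye uses 174 of 174 (binding).
From A_Bᵀ y = c: 1·y_labor + 2·y_dye = 9; 1·y_labor + 6·y_dye = 17.
→ y_labor = 5 and y_dye = 2.
Reduced cost of linen: c₃ − yᵀa₃ = 14 − (5·3 + 2·3) = 14 − 21 = -7.

-7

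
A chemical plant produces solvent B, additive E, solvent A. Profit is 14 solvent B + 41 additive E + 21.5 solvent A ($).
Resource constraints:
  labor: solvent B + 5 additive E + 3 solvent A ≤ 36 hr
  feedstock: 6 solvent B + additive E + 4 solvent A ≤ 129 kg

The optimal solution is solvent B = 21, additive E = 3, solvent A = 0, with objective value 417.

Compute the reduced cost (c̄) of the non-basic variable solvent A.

-6.5

Check each constraint at x*: labor 36/36 (tight); feedstock 129/129 (tight).
Dual feasibility on the basic columns requires 1·y_labor + 6·y_feedstock = 14, 5·y_labor + 1·y_feedstock = 41.
→ y_labor = 8 and y_feedstock = 1.
Reduced cost of solvent A: c₃ − yᵀa₃ = 21.5 − (8·3 + 1·4) = 21.5 − 28 = -6.5.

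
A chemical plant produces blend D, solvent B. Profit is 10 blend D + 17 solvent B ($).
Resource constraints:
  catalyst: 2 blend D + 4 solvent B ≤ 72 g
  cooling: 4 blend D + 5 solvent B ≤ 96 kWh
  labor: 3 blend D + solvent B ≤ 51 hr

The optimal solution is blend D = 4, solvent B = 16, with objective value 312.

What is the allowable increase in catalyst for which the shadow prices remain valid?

4.8

Binding constraints: catalyst, cooling. The basis is B = [[2,4],[4,5]] with det -6.
Per unit increase in catalyst, x* moves by d = (-0.8333, 0.6667).
The basis stays optimal until blend D reaches 0; allowable increase = 4.8 g.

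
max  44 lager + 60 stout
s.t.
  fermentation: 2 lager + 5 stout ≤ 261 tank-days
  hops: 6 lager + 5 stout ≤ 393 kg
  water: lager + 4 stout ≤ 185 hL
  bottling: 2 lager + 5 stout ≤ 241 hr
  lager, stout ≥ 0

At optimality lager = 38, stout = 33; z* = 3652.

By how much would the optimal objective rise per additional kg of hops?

5

Check each constraint at x*: fermentation 241/261 (slack 20); hops 393/393 (tight); water 170/185 (slack 15); bottling 241/241 (tight).
Slack constraints have shadow price 0 (complementary slackness).
Dual feasibility on the basic columns requires 6·y_hops + 2·y_bottling = 44, 5·y_hops + 5·y_bottling = 60.
Solving: y_hops = 5, y_bottling = 7.
Shadow price of hops = 5.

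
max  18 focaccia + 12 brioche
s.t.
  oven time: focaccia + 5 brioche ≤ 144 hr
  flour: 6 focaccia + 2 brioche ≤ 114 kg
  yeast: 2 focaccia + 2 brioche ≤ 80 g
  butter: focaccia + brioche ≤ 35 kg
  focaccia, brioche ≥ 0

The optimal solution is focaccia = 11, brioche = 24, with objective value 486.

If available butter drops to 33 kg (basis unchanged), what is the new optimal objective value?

468

Check each constraint at x*: oven time 131/144 (slack 13); flour 114/114 (tight); yeast 70/80 (slack 10); butter 35/35 (tight).
Since oven time, yeast are not tight, their duals are 0.
From A_Bᵀ y = c: 6·y_flour + 1·y_butter = 18; 2·y_flour + 1·y_butter = 12.
This yields shadow prices y_flour = 1.5, y_butter = 9.
Δz = y_butter·Δb = 9 × (-2) = -18, so new z* = 486 − 18 = 468.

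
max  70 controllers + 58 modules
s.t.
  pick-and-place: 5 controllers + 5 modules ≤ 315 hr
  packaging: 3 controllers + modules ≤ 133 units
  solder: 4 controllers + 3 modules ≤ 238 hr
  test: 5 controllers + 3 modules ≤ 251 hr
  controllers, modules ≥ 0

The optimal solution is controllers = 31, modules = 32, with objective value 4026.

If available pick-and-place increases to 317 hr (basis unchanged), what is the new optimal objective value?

4042

Binding: pick-and-place and test. Non-binding: packaging (8 unused), solder (18 unused).
Since packaging, solder are not tight, their duals are 0.
The binding rows give the dual system: 5·y_pick-and-place + 5·y_test = 70 and 5·y_pick-and-place + 3·y_test = 58.
→ y_pick-and-place = 8 and y_test = 6.
Δz = y_pick-and-place·Δb = 8 × (2) = 16, so new z* = 4026 + 16 = 4042.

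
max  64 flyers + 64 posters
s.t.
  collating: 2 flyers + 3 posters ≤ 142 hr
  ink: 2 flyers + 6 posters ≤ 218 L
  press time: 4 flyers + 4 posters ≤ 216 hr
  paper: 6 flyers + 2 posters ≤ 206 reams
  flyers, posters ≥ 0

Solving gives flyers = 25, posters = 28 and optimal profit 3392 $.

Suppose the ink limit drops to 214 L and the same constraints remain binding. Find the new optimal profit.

Binding: ink and paper. Non-binding: collating (8 unused), press time (4 unused).
By complementary slackness, y = 0 for the non-binding constraints.
The binding rows give the dual system: 2·y_ink + 6·y_paper = 64 and 6·y_ink + 2·y_paper = 64.
Solving: y_ink = 8, y_paper = 8.
Δz = y_ink·Δb = 8 × (-4) = -32, so new z* = 3392 − 32 = 3360.

3360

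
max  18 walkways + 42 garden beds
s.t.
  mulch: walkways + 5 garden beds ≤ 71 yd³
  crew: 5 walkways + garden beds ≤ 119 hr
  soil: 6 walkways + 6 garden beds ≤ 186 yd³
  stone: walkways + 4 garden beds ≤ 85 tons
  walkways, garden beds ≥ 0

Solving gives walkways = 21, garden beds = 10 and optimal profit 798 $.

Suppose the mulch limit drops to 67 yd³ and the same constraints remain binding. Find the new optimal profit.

774

At the optimum: mulch uses 71 of 71 (binding); crew uses 115 of 119 (slack = 4); soil uses 186 of 186 (binding); stone uses 61 of 85 (slack = 24).
Since crew, stone are not tight, their duals are 0.
From A_Bᵀ y = c: 1·y_mulch + 6·y_soil = 18; 5·y_mulch + 6·y_soil = 42.
→ y_mulch = 6 and y_soil = 2.
Δz = y_mulch·Δb = 6 × (-4) = -24, so new z* = 798 − 24 = 774.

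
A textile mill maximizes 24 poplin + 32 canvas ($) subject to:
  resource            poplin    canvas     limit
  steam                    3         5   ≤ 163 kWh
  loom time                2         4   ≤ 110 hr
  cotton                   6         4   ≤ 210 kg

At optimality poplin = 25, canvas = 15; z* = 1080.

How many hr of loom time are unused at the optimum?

0

loom time used = 2·25 + 4·15 = 110; slack = 110 − 110 = 0.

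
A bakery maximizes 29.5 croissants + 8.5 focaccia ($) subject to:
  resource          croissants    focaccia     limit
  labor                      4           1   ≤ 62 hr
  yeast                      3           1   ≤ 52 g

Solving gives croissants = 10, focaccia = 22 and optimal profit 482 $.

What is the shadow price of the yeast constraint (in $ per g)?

4.5

At the optimum: labor uses 62 of 62 (binding); yeast uses 52 of 52 (binding).
From A_Bᵀ y = c: 4·y_labor + 3·y_yeast = 29.5; 1·y_labor + 1·y_yeast = 8.5.
Solving: y_labor = 4, y_yeast = 4.5.
Shadow price of yeast = 4.5.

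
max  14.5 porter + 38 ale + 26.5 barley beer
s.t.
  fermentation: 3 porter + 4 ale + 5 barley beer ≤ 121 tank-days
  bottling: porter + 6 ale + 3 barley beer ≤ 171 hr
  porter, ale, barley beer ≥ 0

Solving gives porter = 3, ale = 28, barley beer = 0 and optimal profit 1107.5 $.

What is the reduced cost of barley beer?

Check each constraint at x*: fermentation 121/121 (tight); bottling 171/171 (tight).
Dual feasibility on the basic columns requires 3·y_fermentation + 1·y_bottling = 14.5, 4·y_fermentation + 6·y_bottling = 38.
→ y_fermentation = 3.5 and y_bottling = 4.
Reduced cost of barley beer: c₃ − yᵀa₃ = 26.5 − (3.5·5 + 4·3) = 26.5 − 29.5 = -3.

-3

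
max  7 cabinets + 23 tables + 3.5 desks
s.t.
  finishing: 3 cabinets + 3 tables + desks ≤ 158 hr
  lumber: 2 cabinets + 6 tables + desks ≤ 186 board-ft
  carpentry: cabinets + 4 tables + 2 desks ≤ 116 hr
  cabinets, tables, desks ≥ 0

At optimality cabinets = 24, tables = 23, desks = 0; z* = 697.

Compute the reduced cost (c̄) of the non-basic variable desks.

-3

At the optimum: finishing uses 141 of 158 (slack = 17); lumber uses 186 of 186 (binding); carpentry uses 116 of 116 (binding).
Slack constraints have shadow price 0 (complementary slackness).
From A_Bᵀ y = c: 2·y_lumber + 1·y_carpentry = 7; 6·y_lumber + 4·y_carpentry = 23.
→ y_lumber = 2.5 and y_carpentry = 2.
Reduced cost of desks: c₃ − yᵀa₃ = 3.5 − (2.5·1 + 2·2) = 3.5 − 6.5 = -3.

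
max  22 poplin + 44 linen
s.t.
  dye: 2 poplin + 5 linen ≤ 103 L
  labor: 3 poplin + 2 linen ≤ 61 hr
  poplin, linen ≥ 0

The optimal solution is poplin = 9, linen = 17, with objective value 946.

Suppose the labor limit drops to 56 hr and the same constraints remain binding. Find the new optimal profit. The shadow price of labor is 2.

936

Δb = -5, so new z* = 946 + (2)·(-5) = 946 − 10 = 936.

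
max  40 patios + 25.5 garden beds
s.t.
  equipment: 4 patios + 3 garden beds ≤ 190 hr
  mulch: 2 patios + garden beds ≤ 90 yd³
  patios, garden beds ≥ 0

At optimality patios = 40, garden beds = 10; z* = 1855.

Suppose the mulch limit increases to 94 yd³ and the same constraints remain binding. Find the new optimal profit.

1891

Check each constraint at x*: equipment 190/190 (tight); mulch 90/90 (tight).
From A_Bᵀ y = c: 4·y_equipment + 2·y_mulch = 40; 3·y_equipment + 1·y_mulch = 25.5.
→ y_equipment = 5.5 and y_mulch = 9.
Δz = y_mulch·Δb = 9 × (4) = 36, so new z* = 1855 + 36 = 1891.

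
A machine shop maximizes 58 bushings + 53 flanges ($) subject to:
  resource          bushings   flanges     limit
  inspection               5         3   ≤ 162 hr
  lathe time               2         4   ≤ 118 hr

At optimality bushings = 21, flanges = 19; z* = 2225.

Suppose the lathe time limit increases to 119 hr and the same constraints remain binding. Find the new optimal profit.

Check each constraint at x*: inspection 162/162 (tight); lathe time 118/118 (tight).
Dual feasibility on the basic columns requires 5·y_inspection + 2·y_lathe time = 58, 3·y_inspection + 4·y_lathe time = 53.
→ y_inspection = 9 and y_lathe time = 6.5.
Δz = y_lathe time·Δb = 6.5 × (1) = 6.5, so new z* = 2225 + 6.5 = 2231.5.

2231.5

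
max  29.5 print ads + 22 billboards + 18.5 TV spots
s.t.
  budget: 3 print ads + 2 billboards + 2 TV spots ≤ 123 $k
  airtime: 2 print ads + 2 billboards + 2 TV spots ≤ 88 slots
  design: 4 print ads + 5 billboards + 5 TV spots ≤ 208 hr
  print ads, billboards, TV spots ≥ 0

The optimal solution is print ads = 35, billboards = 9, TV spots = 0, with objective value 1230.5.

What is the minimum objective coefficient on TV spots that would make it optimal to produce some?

22

Binding: budget and airtime. Non-binding: design (23 unused).
Since design is not tight, its dual is 0.
Dual feasibility on the basic columns requires 3·y_budget + 2·y_airtime = 29.5, 2·y_budget + 2·y_airtime = 22.
→ y_budget = 7.5 and y_airtime = 3.5.
TV spots enters the basis when its profit ≥ yᵀa₃ = 7.5·2 + 3.5·2 = 22.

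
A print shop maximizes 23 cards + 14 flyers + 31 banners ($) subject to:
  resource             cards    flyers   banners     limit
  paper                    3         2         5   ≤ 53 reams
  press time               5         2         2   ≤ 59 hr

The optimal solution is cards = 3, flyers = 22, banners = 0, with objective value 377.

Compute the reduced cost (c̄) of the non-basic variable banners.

-1

Check each constraint at x*: paper 53/53 (tight); press time 59/59 (tight).
Dual feasibility on the basic columns requires 3·y_paper + 5·y_press time = 23, 2·y_paper + 2·y_press time = 14.
This yields shadow prices y_paper = 6, y_press time = 1.
Reduced cost of banners: c₃ − yᵀa₃ = 31 − (6·5 + 1·2) = 31 − 32 = -1.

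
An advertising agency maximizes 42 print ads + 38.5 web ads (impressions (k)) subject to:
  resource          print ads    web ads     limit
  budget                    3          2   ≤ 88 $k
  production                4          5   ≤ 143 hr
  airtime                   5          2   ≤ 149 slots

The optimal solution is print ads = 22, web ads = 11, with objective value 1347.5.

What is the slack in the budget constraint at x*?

budget used = 3·22 + 2·11 = 88; slack = 88 − 88 = 0.

0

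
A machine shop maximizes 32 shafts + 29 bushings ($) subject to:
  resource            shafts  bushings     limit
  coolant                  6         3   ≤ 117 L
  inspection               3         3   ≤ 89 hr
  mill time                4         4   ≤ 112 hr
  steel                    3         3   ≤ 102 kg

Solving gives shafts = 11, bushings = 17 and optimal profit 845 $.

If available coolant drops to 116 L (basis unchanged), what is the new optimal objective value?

844

At the optimum: coolant uses 117 of 117 (binding); inspection uses 84 of 89 (slack = 5); mill time uses 112 of 112 (binding); steel uses 84 of 102 (slack = 18).
By complementary slackness, y = 0 for the non-binding constraints.
Dual feasibility on the basic columns requires 6·y_coolant + 4·y_mill time = 32, 3·y_coolant + 4·y_mill time = 29.
Solving: y_coolant = 1, y_mill time = 6.5.
Δz = y_coolant·Δb = 1 × (-1) = -1, so new z* = 845 − 1 = 844.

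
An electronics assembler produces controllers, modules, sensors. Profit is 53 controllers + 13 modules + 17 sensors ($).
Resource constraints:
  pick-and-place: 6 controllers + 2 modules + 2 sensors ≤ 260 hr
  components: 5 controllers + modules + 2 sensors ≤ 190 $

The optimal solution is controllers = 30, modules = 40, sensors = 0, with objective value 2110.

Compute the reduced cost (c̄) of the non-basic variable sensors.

-3

Check each constraint at x*: pick-and-place 260/260 (tight); components 190/190 (tight).
The binding rows give the dual system: 6·y_pick-and-place + 5·y_components = 53 and 2·y_pick-and-place + 1·y_components = 13.
→ y_pick-and-place = 3 and y_components = 7.
Reduced cost of sensors: c₃ − yᵀa₃ = 17 − (3·2 + 7·2) = 17 − 20 = -3.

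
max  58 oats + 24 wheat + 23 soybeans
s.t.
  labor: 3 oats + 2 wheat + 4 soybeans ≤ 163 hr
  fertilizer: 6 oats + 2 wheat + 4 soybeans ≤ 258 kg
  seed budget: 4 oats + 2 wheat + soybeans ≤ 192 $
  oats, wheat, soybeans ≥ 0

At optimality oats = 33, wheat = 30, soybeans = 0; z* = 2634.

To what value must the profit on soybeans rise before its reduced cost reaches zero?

Binding: fertilizer and seed budget. Non-binding: labor (4 unused).
By complementary slackness, y = 0 for the non-binding constraint.
The binding rows give the dual system: 6·y_fertilizer + 4·y_seed budget = 58 and 2·y_fertilizer + 2·y_seed budget = 24.
→ y_fertilizer = 5 and y_seed budget = 7.
soybeans enters the basis when its profit ≥ yᵀa₃ = 5·4 + 7·1 = 27.

27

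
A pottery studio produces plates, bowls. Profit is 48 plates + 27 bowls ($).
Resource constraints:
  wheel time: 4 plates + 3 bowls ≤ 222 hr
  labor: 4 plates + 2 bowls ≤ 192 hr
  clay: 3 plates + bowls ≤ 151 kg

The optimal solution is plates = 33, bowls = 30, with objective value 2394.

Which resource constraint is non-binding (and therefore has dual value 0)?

clay

wheel time: 222/222 (binding)
labor: 192/192 (binding)
clay: 129/151 (slack 22)
By complementary slackness, a constraint with positive slack has shadow price 0 → clay.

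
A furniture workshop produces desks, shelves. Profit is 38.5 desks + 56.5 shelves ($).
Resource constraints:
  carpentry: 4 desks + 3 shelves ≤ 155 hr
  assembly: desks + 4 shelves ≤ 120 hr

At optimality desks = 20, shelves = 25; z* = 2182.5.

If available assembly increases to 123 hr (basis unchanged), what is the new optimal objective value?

Check each constraint at x*: carpentry 155/155 (tight); assembly 120/120 (tight).
From A_Bᵀ y = c: 4·y_carpentry + 1·y_assembly = 38.5; 3·y_carpentry + 4·y_assembly = 56.5.
→ y_carpentry = 7.5 and y_assembly = 8.5.
Δz = y_assembly·Δb = 8.5 × (3) = 25.5, so new z* = 2182.5 + 25.5 = 2208.

2208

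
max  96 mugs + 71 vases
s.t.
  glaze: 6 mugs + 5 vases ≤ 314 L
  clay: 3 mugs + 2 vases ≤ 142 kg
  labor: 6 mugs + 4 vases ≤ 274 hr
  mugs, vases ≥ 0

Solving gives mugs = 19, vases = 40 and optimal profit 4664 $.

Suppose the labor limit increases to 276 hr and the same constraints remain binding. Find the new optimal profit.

Binding: glaze and labor. Non-binding: clay (5 unused).
Since clay is not tight, its dual is 0.
The binding rows give the dual system: 6·y_glaze + 6·y_labor = 96 and 5·y_glaze + 4·y_labor = 71.
Solving: y_glaze = 7, y_labor = 9.
Δz = y_labor·Δb = 9 × (2) = 18, so new z* = 4664 + 18 = 4682.

4682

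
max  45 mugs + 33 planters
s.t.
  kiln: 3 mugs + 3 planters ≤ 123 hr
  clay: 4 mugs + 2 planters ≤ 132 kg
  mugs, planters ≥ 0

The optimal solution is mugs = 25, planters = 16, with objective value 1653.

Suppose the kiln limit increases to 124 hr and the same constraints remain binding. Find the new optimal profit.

1660

At the optimum: kiln uses 123 of 123 (binding); clay uses 132 of 132 (binding).
The binding rows give the dual system: 3·y_kiln + 4·y_clay = 45 and 3·y_kiln + 2·y_clay = 33.
→ y_kiln = 7 and y_clay = 6.
Δz = y_kiln·Δb = 7 × (1) = 7, so new z* = 1653 + 7 = 1660.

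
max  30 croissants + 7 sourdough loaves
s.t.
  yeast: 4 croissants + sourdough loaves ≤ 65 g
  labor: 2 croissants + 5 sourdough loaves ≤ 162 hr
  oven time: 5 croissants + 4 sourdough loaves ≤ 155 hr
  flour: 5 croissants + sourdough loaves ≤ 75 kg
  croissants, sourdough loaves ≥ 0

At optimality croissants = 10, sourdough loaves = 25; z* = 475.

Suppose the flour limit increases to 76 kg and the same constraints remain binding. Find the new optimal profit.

477

At the optimum: yeast uses 65 of 65 (binding); labor uses 145 of 162 (slack = 17); oven time uses 150 of 155 (slack = 5); flour uses 75 of 75 (binding).
Slack constraints have shadow price 0 (complementary slackness).
The binding rows give the dual system: 4·y_yeast + 5·y_flour = 30 and 1·y_yeast + 1·y_flour = 7.
Solving: y_yeast = 5, y_flour = 2.
Δz = y_flour·Δb = 2 × (1) = 2, so new z* = 475 + 2 = 477.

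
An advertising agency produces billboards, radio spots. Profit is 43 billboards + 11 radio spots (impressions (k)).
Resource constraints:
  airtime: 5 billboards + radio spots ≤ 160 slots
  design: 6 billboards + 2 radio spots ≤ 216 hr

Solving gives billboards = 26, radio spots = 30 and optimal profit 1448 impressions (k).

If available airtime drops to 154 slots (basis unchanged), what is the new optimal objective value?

Check each constraint at x*: airtime 160/160 (tight); design 216/216 (tight).
The binding rows give the dual system: 5·y_airtime + 6·y_design = 43 and 1·y_airtime + 2·y_design = 11.
Solving: y_airtime = 5, y_design = 3.
Δz = y_airtime·Δb = 5 × (-6) = -30, so new z* = 1448 − 30 = 1418.

1418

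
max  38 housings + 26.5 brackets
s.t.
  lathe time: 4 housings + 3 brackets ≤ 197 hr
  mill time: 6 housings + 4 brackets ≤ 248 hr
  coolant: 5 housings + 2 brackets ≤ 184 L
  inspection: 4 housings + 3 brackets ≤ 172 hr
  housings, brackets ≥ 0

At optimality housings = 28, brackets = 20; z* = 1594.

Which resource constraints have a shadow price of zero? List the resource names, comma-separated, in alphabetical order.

lathe time: 172/197 (slack 25)
mill time: 248/248 (binding)
coolant: 180/184 (slack 4)
inspection: 172/172 (binding)
By complementary slackness, a constraint with positive slack has shadow price 0 → coolant, lathe time.

coolant, lathe time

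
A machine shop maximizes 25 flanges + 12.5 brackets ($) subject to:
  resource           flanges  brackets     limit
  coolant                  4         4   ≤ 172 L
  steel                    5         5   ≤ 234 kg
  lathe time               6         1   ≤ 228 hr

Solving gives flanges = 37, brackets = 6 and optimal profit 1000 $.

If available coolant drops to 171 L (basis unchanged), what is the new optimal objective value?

At the optimum: coolant uses 172 of 172 (binding); steel uses 215 of 234 (slack = 19); lathe time uses 228 of 228 (binding).
Slack constraints have shadow price 0 (complementary slackness).
The binding rows give the dual system: 4·y_coolant + 6·y_lathe time = 25 and 4·y_coolant + 1·y_lathe time = 12.5.
→ y_coolant = 2.5 and y_lathe time = 2.5.
Δz = y_coolant·Δb = 2.5 × (-1) = -2.5, so new z* = 1000 − 2.5 = 997.5.

997.5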